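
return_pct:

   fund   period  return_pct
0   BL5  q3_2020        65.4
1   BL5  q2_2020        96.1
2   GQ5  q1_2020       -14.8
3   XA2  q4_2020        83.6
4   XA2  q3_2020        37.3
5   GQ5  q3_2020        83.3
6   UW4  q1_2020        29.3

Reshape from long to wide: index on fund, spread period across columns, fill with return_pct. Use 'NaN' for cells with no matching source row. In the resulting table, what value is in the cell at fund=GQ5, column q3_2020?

83.3

The long row with fund=GQ5, period=q3_2020 has return_pct=83.3.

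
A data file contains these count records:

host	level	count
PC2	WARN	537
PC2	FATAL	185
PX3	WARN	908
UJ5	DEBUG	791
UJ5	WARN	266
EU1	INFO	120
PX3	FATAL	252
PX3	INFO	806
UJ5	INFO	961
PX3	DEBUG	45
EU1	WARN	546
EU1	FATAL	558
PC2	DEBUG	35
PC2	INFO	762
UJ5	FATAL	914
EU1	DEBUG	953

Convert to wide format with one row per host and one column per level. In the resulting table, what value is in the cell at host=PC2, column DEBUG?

Wide layout: rows indexed by host, columns are the 4 distinct level values (WARN, FATAL, DEBUG, INFO).
Cell (host=PC2, level=DEBUG) draws from the long row where host=PC2 and level=DEBUG, which has count=35.

35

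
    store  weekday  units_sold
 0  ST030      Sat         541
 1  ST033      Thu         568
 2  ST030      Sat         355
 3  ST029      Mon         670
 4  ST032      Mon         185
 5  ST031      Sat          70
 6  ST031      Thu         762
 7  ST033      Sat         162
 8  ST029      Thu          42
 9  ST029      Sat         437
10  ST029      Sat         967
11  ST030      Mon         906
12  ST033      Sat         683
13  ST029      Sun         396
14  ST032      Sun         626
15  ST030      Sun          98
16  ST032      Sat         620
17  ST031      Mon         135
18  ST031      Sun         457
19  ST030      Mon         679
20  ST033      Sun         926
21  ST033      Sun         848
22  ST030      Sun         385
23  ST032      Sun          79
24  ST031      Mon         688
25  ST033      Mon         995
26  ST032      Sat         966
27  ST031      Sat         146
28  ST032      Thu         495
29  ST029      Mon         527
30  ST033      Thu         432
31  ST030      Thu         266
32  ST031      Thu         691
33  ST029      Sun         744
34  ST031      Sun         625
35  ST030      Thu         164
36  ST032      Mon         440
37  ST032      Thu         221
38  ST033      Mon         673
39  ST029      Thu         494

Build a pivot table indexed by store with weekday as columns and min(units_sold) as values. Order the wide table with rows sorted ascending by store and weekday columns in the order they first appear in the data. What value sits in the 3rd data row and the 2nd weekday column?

691

With rows sorted ascending by store, row 3 is store=ST031. weekday columns in first-appearance order: Sat, Thu, Mon, Sun; column 2 is Thu.
Long rows with store=ST031, weekday=Thu: min(762, 691) = 691.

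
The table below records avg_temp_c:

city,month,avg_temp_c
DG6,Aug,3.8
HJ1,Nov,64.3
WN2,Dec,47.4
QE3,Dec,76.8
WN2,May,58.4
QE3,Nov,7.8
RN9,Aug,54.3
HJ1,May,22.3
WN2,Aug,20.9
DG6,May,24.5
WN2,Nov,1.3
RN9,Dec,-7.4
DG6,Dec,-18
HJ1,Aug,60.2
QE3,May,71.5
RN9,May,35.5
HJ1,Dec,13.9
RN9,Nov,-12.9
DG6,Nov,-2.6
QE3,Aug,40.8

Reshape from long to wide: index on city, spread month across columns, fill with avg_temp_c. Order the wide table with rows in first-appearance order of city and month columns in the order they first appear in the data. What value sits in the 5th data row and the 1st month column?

With rows in first-appearance order of city, row 5 is city=RN9. month columns in first-appearance order: Aug, Nov, Dec, May; column 1 is Aug.
Long rows with city=RN9, month=Aug: avg_temp_c = 54.3.

54.3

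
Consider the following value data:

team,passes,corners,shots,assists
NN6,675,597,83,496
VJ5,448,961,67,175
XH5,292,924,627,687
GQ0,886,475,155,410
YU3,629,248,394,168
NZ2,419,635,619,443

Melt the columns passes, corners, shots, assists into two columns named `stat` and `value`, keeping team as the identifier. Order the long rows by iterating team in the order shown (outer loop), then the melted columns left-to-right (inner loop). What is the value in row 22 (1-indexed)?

635

24 rows total (6 × 4). Row 22: index ⌊(22-1)/4⌋ = 5 into team → NZ2; (22-1) mod 4 = 1 into the melted columns → corners.
So row 22 is (NZ2, corners, 635); value = 635.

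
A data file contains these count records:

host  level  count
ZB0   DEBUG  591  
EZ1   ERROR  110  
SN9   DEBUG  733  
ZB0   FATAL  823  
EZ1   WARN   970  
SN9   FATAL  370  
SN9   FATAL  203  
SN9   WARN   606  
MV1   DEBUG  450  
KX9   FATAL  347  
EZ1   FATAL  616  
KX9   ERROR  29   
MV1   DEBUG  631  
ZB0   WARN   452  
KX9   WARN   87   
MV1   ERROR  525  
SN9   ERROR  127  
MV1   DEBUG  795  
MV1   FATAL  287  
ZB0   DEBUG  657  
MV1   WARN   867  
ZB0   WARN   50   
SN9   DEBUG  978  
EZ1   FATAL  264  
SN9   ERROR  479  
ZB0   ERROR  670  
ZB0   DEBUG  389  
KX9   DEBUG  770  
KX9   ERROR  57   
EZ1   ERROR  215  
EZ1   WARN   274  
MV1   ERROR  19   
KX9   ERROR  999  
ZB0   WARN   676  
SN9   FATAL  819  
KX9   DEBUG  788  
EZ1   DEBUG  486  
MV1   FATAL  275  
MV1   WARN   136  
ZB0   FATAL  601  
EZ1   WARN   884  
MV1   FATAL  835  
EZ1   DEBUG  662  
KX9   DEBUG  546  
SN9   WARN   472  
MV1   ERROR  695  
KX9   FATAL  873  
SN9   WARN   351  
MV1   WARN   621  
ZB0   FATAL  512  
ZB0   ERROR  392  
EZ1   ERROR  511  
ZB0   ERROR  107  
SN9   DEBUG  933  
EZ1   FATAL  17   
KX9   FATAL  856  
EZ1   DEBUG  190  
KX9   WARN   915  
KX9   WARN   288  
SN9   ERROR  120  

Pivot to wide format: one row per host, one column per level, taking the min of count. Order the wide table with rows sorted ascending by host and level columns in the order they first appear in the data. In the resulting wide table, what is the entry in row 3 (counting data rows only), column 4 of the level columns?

136

With rows sorted ascending by host, row 3 is host=MV1. level columns in first-appearance order: DEBUG, ERROR, FATAL, WARN; column 4 is WARN.
Long rows with host=MV1, level=WARN: min(867, 136, 621) = 136.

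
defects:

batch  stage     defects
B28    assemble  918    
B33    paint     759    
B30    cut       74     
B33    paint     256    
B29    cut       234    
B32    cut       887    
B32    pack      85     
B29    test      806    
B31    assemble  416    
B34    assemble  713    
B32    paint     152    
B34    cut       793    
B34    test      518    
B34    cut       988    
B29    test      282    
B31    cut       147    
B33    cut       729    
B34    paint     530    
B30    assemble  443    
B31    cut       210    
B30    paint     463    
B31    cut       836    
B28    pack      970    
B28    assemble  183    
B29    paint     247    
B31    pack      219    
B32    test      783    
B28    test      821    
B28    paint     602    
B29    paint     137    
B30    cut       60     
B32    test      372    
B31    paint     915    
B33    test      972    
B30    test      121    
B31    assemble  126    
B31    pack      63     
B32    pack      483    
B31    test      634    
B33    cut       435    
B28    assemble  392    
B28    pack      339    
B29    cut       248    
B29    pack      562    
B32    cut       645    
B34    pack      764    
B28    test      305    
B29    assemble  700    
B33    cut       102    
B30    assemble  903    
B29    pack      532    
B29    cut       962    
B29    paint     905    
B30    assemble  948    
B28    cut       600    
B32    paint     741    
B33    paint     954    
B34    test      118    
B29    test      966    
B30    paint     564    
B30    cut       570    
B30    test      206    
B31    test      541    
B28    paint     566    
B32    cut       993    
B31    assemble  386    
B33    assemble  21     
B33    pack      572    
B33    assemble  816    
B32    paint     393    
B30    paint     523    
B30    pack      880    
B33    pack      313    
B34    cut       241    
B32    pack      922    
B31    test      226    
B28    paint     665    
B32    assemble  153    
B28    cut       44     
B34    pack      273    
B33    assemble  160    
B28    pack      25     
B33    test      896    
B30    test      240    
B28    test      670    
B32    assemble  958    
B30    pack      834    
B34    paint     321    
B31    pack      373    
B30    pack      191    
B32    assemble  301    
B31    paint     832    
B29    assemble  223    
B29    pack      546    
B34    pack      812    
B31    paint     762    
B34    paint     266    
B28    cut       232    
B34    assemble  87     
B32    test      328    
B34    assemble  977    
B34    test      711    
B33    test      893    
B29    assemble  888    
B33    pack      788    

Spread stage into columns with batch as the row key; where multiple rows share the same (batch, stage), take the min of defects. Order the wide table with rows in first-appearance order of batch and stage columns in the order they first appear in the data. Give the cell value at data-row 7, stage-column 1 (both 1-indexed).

87

With rows in first-appearance order of batch, row 7 is batch=B34. stage columns in first-appearance order: assemble, paint, cut, pack, test; column 1 is assemble.
Long rows with batch=B34, stage=assemble: min(713, 87, 977) = 87.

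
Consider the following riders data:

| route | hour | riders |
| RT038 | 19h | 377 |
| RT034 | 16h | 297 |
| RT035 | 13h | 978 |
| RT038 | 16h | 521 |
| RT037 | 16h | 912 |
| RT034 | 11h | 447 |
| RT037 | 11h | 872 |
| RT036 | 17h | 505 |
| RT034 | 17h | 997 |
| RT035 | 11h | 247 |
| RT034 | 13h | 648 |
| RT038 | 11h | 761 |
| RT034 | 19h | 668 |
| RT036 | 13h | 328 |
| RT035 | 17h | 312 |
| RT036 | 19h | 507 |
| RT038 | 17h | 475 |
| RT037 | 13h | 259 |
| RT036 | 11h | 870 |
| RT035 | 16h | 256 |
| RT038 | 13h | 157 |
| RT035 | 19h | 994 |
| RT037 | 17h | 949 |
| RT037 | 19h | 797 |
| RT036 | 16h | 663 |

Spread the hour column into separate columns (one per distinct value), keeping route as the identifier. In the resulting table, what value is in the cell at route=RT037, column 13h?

Wide layout: rows indexed by route, columns are the 5 distinct hour values (19h, 16h, 13h, 11h, 17h).
Cell (route=RT037, hour=13h) draws from the long row where route=RT037 and hour=13h, which has riders=259.

259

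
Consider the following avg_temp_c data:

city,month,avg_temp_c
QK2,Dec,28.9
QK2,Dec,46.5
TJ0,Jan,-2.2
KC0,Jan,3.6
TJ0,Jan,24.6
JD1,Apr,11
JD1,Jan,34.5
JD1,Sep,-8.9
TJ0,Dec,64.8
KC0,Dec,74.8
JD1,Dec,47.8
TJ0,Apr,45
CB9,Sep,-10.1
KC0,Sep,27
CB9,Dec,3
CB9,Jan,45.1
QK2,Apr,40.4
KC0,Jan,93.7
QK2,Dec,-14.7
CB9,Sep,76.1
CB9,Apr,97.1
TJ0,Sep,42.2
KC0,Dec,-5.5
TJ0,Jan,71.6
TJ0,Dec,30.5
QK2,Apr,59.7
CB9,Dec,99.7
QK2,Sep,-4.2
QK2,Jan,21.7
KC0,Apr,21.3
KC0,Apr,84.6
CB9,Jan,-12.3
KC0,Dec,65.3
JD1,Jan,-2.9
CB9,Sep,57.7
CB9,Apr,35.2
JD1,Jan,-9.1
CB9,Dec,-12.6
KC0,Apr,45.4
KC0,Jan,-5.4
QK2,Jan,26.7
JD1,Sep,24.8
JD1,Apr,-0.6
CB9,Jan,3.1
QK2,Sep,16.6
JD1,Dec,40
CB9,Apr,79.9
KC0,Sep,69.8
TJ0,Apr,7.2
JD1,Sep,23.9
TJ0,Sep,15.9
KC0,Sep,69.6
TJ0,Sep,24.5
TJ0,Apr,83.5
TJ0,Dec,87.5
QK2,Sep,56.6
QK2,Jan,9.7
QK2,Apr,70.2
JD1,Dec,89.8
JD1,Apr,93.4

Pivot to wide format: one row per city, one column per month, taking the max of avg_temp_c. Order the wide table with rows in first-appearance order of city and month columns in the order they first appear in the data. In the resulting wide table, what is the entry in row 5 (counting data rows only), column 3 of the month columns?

97.1

With rows in first-appearance order of city, row 5 is city=CB9. month columns in first-appearance order: Dec, Jan, Apr, Sep; column 3 is Apr.
Long rows with city=CB9, month=Apr: max(97.1, 35.2, 79.9) = 97.1.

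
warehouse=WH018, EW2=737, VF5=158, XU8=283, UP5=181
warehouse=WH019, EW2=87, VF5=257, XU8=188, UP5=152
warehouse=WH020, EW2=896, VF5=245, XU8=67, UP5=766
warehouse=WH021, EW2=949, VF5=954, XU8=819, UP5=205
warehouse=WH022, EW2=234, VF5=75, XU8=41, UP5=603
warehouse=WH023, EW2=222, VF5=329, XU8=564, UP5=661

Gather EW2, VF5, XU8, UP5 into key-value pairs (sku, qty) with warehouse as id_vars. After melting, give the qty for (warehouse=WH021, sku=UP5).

Unpivoting turns each (warehouse, wide-column) pair into one long row.
The wide cell at row WH021, column UP5 holds 205, so the long row (WH021, UP5) has qty=205.

205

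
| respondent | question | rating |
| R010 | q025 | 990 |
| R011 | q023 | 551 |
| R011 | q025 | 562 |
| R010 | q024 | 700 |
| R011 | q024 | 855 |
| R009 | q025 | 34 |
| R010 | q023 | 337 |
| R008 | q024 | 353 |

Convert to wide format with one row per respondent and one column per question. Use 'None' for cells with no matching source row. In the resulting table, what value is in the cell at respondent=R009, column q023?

No long-format row has respondent=R009 and question=q023, so the cell is None.

None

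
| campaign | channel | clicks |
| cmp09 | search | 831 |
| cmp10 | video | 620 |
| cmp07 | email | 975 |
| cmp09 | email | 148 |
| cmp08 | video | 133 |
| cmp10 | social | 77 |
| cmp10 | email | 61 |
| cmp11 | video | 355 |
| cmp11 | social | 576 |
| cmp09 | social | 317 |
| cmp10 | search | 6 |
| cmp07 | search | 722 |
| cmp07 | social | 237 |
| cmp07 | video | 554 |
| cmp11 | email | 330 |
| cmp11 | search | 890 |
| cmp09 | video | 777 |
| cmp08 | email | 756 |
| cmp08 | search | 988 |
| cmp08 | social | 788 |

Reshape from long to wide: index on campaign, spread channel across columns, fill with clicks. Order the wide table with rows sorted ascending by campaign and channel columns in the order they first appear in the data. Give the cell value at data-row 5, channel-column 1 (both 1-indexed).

With rows sorted ascending by campaign, row 5 is campaign=cmp11. channel columns in first-appearance order: search, video, email, social; column 1 is search.
Long rows with campaign=cmp11, channel=search: clicks = 890.

890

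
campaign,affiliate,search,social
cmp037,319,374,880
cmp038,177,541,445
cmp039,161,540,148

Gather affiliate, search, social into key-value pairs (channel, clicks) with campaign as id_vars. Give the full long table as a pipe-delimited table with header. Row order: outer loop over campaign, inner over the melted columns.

Each (campaign, column) pair becomes one row: 3 × 3 = 9 rows.
For example, (cmp037, affiliate) → clicks=319.

| campaign | channel | clicks |
| cmp037 | affiliate | 319 |
| cmp037 | search | 374 |
| cmp037 | social | 880 |
| cmp038 | affiliate | 177 |
| cmp038 | search | 541 |
| cmp038 | social | 445 |
| cmp039 | affiliate | 161 |
| cmp039 | search | 540 |
| cmp039 | social | 148 |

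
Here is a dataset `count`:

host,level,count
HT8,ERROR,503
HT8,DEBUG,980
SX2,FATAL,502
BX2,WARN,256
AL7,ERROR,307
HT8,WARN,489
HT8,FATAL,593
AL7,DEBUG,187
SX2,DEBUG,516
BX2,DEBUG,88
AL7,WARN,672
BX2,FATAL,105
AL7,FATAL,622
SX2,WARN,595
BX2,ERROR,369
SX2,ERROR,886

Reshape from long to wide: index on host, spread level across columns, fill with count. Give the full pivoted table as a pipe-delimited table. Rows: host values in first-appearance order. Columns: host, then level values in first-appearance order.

| host | ERROR | DEBUG | FATAL | WARN |
| HT8 | 503 | 980 | 593 | 489 |
| SX2 | 886 | 516 | 502 | 595 |
| BX2 | 369 | 88 | 105 | 256 |
| AL7 | 307 | 187 | 622 | 672 |

Columns: host plus the 4 distinct level values (ERROR, DEBUG, FATAL, WARN).
For example, row HT8 column ERROR takes count=503 from the long row (HT8, ERROR).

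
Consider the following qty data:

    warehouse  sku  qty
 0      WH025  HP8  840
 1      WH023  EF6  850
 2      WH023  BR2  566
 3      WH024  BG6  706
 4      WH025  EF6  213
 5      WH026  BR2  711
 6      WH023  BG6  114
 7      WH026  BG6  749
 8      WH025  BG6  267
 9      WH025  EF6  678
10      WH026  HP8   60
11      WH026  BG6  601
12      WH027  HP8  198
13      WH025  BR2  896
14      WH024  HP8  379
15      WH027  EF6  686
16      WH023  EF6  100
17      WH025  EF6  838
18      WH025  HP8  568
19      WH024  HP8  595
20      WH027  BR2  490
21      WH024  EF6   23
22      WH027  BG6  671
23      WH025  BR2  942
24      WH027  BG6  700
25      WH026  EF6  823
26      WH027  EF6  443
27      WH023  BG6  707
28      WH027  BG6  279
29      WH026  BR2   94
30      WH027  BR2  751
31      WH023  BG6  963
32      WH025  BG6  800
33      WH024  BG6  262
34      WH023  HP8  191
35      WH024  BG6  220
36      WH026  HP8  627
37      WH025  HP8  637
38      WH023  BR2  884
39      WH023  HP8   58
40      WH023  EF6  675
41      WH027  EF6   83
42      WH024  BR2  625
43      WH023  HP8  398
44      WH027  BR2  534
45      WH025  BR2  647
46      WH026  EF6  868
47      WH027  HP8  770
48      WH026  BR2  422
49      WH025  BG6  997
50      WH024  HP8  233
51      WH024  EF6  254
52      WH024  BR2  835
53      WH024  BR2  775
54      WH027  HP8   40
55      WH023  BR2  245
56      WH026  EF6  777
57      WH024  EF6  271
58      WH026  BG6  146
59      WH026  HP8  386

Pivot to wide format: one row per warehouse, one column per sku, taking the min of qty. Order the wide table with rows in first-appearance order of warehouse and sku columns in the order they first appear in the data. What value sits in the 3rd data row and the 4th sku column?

220

With rows in first-appearance order of warehouse, row 3 is warehouse=WH024. sku columns in first-appearance order: HP8, EF6, BR2, BG6; column 4 is BG6.
Long rows with warehouse=WH024, sku=BG6: min(706, 262, 220) = 220.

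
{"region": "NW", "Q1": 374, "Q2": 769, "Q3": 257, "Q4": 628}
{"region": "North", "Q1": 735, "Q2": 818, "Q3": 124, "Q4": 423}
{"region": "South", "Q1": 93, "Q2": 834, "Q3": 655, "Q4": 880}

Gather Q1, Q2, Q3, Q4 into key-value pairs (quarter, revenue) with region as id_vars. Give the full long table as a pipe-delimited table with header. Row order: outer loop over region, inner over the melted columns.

| region | quarter | revenue |
| NW | Q1 | 374 |
| NW | Q2 | 769 |
| NW | Q3 | 257 |
| NW | Q4 | 628 |
| North | Q1 | 735 |
| North | Q2 | 818 |
| North | Q3 | 124 |
| North | Q4 | 423 |
| South | Q1 | 93 |
| South | Q2 | 834 |
| South | Q3 | 655 |
| South | Q4 | 880 |

Each (region, column) pair becomes one row: 3 × 4 = 12 rows.
For example, (NW, Q1) → revenue=374.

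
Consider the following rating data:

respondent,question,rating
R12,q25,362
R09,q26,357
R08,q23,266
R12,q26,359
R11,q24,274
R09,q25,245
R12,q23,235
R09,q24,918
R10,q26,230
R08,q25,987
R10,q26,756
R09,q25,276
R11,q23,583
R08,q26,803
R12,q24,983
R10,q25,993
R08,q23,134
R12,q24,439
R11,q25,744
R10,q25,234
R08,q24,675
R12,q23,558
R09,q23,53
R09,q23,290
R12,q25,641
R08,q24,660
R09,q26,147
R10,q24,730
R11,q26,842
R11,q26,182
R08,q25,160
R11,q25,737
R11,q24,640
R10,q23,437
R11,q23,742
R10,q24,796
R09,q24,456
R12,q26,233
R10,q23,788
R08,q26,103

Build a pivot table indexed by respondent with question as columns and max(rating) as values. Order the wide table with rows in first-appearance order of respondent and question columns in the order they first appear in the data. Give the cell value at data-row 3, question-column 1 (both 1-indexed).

With rows in first-appearance order of respondent, row 3 is respondent=R08. question columns in first-appearance order: q25, q26, q23, q24; column 1 is q25.
Long rows with respondent=R08, question=q25: max(987, 160) = 987.

987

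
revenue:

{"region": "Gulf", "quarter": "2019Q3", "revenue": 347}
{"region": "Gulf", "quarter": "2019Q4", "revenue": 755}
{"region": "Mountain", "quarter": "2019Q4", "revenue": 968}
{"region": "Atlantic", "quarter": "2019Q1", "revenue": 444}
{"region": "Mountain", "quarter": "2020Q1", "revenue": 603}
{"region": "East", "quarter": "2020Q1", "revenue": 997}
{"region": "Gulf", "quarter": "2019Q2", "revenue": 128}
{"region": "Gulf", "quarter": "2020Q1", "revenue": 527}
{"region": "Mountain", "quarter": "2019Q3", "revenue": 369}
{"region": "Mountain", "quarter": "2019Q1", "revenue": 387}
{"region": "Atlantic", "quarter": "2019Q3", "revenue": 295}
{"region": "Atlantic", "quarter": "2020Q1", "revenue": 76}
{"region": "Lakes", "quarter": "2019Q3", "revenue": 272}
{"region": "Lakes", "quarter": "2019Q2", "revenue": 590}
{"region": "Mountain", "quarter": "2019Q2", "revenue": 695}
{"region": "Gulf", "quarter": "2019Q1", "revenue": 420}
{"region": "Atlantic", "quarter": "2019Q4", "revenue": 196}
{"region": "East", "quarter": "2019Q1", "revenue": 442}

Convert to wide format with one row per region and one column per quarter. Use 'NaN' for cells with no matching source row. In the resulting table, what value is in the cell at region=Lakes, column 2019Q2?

590

The long row with region=Lakes, quarter=2019Q2 has revenue=590.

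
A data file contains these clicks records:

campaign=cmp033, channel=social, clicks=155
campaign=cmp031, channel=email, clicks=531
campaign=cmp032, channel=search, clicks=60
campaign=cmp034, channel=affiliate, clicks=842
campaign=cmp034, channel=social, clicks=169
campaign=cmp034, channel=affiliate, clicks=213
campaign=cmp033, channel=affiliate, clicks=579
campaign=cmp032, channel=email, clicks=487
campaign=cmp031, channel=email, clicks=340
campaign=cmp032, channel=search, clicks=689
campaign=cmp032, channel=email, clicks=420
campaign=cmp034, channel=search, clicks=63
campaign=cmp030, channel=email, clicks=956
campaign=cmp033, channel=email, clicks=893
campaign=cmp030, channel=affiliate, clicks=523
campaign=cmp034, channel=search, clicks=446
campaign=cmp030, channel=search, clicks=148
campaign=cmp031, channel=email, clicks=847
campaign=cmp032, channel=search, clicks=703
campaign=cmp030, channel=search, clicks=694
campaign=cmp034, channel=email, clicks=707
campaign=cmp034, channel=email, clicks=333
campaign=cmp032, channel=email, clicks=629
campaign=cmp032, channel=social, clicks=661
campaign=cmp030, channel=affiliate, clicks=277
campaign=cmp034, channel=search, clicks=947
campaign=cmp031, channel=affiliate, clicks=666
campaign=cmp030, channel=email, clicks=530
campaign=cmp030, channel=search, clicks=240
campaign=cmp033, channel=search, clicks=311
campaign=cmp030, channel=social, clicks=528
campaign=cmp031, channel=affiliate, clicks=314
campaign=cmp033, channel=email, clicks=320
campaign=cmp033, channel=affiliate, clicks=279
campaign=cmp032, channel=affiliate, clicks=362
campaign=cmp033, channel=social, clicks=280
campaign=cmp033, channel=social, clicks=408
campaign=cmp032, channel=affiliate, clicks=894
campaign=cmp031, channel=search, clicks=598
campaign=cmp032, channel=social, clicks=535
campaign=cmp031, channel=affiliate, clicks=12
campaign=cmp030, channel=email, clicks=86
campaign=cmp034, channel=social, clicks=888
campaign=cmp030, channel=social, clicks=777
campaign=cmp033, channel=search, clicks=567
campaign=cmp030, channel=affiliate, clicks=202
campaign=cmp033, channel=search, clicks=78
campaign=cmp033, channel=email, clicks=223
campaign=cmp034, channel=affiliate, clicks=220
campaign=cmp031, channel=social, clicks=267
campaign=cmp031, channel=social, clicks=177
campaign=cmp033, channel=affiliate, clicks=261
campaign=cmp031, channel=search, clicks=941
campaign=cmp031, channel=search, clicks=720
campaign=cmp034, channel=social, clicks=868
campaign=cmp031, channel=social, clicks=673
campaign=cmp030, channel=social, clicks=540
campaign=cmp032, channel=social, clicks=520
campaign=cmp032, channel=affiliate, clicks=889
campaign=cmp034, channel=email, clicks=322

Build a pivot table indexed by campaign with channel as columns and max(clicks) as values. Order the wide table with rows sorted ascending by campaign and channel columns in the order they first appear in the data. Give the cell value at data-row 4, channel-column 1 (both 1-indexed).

With rows sorted ascending by campaign, row 4 is campaign=cmp033. channel columns in first-appearance order: social, email, search, affiliate; column 1 is social.
Long rows with campaign=cmp033, channel=social: max(155, 280, 408) = 408.

408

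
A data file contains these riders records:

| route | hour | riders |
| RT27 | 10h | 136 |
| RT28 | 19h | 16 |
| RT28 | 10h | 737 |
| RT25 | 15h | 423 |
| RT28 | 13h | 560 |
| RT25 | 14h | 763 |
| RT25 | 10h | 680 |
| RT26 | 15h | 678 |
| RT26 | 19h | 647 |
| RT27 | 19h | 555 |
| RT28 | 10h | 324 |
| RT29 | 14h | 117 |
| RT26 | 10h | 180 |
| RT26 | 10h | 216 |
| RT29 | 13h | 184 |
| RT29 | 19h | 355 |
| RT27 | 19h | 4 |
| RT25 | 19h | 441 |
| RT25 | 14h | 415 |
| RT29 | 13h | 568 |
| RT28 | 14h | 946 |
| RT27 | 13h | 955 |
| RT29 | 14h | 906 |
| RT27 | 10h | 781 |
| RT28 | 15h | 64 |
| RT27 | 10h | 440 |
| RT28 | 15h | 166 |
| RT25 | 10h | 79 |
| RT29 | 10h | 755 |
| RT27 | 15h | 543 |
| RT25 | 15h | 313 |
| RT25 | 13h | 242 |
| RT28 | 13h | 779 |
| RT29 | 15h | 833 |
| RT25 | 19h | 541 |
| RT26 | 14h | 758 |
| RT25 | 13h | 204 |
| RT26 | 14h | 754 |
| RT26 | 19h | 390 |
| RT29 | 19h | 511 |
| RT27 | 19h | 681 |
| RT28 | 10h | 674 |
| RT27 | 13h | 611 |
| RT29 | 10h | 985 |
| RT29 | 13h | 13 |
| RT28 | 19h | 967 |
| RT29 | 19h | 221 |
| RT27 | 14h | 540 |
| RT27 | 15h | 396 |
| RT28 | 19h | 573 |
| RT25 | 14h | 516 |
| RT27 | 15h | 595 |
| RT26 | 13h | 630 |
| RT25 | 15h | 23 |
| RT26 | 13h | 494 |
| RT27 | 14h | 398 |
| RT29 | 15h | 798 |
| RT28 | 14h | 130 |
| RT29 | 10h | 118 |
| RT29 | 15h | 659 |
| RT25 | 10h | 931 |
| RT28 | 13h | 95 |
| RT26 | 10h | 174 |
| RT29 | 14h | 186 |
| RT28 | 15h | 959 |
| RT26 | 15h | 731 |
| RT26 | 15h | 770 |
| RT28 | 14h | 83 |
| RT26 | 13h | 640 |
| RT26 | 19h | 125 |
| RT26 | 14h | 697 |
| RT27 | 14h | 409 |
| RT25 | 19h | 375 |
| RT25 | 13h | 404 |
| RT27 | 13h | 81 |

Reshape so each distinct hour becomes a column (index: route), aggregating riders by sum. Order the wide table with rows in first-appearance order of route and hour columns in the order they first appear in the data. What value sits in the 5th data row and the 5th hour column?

With rows in first-appearance order of route, row 5 is route=RT29. hour columns in first-appearance order: 10h, 19h, 15h, 13h, 14h; column 5 is 14h.
Long rows with route=RT29, hour=14h: 117 + 906 + 186 = 1209.

1209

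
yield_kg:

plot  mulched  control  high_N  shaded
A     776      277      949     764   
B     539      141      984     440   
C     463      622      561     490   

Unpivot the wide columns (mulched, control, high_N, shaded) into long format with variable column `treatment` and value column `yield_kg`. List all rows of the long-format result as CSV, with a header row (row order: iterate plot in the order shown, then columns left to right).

Each (plot, column) pair becomes one row: 3 × 4 = 12 rows.
For example, (A, mulched) → yield_kg=776.

plot,treatment,yield_kg
A,mulched,776
A,control,277
A,high_N,949
A,shaded,764
B,mulched,539
B,control,141
B,high_N,984
B,shaded,440
C,mulched,463
C,control,622
C,high_N,561
C,shaded,490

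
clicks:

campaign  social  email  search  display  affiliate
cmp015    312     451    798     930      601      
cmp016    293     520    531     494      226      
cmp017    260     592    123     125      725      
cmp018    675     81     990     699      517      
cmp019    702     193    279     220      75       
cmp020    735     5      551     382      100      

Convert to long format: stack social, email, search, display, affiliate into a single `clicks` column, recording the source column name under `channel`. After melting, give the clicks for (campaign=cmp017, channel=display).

125

Unpivoting turns each (campaign, wide-column) pair into one long row.
The wide cell at row cmp017, column display holds 125, so the long row (cmp017, display) has clicks=125.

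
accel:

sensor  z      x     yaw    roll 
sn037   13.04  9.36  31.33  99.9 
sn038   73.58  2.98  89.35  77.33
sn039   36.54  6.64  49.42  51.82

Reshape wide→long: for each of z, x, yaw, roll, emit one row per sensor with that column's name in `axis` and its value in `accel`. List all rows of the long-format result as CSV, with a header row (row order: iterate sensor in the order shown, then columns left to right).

sensor,axis,accel
sn037,z,13.04
sn037,x,9.36
sn037,yaw,31.33
sn037,roll,99.9
sn038,z,73.58
sn038,x,2.98
sn038,yaw,89.35
sn038,roll,77.33
sn039,z,36.54
sn039,x,6.64
sn039,yaw,49.42
sn039,roll,51.82

Each (sensor, column) pair becomes one row: 3 × 4 = 12 rows.
For example, (sn037, z) → accel=13.04.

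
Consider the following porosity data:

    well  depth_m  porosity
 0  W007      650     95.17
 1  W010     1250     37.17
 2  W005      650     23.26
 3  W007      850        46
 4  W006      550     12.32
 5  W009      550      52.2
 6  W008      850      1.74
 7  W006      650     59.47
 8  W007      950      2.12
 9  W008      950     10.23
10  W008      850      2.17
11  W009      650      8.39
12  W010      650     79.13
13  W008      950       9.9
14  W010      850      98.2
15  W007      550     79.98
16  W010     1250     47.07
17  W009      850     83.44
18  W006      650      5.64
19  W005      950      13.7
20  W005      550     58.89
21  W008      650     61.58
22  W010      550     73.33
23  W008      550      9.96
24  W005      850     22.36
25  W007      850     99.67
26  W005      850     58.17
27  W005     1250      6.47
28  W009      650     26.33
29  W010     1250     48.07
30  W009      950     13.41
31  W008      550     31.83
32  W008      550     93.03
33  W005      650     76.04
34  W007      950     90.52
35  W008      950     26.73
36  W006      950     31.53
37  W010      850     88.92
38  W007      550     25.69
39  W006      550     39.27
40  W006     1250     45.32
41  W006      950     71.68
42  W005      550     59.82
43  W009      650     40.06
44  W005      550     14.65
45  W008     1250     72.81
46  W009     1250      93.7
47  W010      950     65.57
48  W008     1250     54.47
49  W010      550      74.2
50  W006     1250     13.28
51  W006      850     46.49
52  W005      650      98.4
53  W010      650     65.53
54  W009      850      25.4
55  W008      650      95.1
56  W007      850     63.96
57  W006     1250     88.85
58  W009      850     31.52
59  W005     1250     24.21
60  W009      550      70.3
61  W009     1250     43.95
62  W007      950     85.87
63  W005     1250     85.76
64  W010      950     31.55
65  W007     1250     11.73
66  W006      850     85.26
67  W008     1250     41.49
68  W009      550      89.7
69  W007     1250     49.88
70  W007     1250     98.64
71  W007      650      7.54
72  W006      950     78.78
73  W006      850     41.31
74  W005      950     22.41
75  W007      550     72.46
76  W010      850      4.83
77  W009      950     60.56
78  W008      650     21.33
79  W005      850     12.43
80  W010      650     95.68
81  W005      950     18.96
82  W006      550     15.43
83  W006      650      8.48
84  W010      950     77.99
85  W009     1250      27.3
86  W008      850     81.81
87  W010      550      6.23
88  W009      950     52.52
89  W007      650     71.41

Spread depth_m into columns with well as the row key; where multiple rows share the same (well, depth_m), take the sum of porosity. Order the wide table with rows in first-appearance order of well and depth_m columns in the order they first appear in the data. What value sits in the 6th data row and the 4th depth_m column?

134.82

With rows in first-appearance order of well, row 6 is well=W008. depth_m columns in first-appearance order: 650, 1250, 850, 550, 950; column 4 is 550.
Long rows with well=W008, depth_m=550: 9.96 + 31.83 + 93.03 = 134.82.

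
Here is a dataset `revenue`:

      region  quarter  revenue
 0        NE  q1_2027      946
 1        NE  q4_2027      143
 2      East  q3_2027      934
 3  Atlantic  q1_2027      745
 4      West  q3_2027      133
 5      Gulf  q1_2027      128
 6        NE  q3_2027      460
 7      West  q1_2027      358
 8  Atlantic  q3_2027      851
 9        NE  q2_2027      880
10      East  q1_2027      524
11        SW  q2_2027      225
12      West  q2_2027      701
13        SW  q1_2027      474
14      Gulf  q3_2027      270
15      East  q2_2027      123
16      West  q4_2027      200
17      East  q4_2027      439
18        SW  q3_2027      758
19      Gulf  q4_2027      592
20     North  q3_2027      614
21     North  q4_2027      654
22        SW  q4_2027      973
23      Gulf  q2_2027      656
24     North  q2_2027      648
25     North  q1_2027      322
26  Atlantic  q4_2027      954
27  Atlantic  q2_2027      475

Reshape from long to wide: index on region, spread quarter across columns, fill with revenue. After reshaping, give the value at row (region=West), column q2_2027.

Wide layout: rows indexed by region, columns are the 4 distinct quarter values (q1_2027, q4_2027, q3_2027, q2_2027).
Cell (region=West, quarter=q2_2027) draws from the long row where region=West and quarter=q2_2027, which has revenue=701.

701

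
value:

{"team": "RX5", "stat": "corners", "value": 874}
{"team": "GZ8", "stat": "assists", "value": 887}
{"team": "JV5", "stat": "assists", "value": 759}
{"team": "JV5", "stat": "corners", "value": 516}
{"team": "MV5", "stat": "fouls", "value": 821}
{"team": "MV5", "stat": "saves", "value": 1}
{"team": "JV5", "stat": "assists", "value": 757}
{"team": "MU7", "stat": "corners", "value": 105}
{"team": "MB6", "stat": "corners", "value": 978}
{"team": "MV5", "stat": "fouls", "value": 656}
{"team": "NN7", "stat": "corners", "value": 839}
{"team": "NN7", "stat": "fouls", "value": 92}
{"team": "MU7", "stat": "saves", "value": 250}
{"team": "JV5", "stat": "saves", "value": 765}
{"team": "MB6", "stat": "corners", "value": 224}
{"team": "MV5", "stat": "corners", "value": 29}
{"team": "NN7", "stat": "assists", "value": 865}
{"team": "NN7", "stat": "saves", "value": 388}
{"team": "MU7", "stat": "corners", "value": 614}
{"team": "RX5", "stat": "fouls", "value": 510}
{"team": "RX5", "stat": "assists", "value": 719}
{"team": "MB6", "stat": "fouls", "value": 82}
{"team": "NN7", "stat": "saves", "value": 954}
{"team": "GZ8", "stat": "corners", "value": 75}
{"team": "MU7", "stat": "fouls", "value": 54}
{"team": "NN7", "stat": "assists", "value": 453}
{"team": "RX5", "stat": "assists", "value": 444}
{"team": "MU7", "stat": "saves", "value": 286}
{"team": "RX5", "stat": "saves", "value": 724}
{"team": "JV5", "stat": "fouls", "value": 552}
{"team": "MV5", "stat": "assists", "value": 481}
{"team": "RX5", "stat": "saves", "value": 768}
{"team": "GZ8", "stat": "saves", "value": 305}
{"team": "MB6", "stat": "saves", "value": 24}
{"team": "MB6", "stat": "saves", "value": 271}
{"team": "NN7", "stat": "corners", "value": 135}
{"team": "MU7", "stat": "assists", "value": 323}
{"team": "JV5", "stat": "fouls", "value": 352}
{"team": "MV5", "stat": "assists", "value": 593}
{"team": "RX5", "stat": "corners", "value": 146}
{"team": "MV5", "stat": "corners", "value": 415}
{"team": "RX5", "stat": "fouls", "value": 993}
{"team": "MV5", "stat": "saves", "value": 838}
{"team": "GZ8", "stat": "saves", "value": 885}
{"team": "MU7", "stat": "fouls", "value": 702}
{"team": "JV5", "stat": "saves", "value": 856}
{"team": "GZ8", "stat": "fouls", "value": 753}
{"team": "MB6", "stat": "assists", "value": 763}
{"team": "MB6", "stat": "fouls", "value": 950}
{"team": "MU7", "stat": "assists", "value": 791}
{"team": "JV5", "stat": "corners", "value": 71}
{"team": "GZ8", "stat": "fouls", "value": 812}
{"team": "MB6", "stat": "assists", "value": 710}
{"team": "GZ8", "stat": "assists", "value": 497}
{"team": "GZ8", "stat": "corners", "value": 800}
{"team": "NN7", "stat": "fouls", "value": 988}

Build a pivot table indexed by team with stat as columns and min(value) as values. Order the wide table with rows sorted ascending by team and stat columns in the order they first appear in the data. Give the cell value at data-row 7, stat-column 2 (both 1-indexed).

With rows sorted ascending by team, row 7 is team=RX5. stat columns in first-appearance order: corners, assists, fouls, saves; column 2 is assists.
Long rows with team=RX5, stat=assists: min(719, 444) = 444.

444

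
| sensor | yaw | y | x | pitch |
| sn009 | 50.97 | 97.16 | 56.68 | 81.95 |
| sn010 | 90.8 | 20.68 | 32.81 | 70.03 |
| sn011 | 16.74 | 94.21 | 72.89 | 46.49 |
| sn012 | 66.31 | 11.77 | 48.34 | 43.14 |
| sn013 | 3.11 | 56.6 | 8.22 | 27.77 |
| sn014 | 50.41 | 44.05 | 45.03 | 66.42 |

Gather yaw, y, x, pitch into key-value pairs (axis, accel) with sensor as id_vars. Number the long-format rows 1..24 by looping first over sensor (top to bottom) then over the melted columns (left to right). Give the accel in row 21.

24 rows total (6 × 4). Row 21: index ⌊(21-1)/4⌋ = 5 into sensor → sn014; (21-1) mod 4 = 0 into the melted columns → yaw.
So row 21 is (sn014, yaw, 50.41); accel = 50.41.

50.41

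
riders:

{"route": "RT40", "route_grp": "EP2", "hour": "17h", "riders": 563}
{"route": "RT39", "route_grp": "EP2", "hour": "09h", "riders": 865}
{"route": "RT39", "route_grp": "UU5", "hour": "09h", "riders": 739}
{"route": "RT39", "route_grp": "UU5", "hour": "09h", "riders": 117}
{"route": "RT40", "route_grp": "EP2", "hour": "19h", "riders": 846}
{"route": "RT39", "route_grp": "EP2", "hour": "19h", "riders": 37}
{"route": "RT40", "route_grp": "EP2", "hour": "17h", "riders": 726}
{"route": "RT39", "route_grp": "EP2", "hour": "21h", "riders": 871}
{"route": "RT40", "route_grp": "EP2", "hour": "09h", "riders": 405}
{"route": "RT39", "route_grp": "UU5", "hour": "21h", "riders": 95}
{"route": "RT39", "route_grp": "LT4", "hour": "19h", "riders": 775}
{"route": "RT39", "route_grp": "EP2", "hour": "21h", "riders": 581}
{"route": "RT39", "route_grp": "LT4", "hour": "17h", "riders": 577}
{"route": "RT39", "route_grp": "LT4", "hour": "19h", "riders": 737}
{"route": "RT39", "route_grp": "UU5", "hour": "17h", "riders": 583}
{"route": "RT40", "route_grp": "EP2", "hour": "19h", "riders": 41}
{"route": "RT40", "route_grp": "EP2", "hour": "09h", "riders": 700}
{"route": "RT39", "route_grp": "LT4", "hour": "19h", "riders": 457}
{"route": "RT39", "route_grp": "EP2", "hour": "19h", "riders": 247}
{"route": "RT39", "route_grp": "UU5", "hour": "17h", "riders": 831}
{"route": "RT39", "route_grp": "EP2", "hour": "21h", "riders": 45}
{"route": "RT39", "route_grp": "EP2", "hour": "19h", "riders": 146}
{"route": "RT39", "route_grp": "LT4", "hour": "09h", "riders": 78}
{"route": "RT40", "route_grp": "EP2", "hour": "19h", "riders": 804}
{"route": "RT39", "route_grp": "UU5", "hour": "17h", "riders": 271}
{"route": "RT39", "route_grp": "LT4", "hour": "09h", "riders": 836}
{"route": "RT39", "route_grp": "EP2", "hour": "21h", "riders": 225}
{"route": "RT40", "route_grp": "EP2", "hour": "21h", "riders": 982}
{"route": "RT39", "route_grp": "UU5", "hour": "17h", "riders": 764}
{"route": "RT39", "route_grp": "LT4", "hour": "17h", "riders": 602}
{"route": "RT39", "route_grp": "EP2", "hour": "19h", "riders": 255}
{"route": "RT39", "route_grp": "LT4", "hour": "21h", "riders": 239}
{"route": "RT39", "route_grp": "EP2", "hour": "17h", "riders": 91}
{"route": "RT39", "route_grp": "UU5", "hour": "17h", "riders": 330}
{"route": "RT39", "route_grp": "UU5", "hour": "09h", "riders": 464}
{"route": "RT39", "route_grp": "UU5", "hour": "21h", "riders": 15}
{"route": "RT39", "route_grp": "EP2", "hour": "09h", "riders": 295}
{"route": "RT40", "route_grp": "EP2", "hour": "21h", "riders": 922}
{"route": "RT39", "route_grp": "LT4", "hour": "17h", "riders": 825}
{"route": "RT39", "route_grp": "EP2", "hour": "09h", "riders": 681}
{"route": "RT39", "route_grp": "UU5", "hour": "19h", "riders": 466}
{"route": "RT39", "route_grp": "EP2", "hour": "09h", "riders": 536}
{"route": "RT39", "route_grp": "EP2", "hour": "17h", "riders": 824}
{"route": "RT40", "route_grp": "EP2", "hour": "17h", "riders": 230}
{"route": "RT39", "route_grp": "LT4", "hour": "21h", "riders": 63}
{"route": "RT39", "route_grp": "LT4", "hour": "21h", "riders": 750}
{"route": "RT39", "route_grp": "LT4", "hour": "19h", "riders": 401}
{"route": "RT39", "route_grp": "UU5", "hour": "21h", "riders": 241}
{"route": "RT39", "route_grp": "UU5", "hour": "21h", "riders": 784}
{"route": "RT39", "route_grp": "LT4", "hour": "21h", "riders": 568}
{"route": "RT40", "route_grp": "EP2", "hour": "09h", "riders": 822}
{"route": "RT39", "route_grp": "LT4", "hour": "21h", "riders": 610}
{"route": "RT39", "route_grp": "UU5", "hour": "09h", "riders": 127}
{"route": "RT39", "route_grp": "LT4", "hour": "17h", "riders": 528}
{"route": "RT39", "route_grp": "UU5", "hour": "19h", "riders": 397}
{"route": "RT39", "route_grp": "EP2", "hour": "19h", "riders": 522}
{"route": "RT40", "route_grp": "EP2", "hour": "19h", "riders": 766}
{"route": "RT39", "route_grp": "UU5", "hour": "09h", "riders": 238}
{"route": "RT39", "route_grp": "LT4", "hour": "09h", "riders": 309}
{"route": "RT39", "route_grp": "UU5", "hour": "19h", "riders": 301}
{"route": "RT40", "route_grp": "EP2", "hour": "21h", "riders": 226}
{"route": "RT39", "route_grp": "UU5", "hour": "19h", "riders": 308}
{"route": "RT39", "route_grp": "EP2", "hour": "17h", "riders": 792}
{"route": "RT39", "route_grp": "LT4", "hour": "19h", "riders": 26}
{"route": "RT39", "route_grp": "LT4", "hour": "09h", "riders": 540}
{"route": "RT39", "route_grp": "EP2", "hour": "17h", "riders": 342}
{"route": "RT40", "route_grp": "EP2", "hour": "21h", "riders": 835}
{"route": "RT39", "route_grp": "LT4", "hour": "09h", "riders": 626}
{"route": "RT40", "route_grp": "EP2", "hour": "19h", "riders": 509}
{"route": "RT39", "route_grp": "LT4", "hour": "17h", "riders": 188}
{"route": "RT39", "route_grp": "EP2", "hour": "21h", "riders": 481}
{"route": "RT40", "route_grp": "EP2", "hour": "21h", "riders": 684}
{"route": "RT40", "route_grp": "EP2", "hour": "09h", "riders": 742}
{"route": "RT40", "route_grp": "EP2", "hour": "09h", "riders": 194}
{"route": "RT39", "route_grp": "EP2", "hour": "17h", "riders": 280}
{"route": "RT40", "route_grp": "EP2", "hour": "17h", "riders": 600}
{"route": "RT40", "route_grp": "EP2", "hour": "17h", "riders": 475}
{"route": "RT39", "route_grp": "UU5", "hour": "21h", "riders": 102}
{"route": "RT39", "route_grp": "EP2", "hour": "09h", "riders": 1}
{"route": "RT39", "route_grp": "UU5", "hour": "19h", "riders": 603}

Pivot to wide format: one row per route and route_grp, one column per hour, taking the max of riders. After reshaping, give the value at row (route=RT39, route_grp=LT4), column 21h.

750

Rows with route=RT39, route_grp=LT4 and hour=21h: riders values are 239, 63, 750, 568, 610.
max(239, 63, 750, 568, 610) = 750.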